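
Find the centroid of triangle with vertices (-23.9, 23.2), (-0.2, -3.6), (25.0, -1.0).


Centroid = ((x_A+x_B+x_C)/3, (y_A+y_B+y_C)/3)
= (((-23.9)+(-0.2)+25)/3, (23.2+(-3.6)+(-1))/3)
= (0.3, 6.2)

(0.3, 6.2)


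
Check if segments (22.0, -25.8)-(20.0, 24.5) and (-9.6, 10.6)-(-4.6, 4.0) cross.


Cross products: d1=26.56, d2=264.86, d3=1516.68, d4=1278.38
d1*d2 < 0 and d3*d4 < 0? no

No, they don't intersect


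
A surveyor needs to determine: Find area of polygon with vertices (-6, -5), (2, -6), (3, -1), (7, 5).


Shoelace sum: ((-6)*(-6) - 2*(-5)) + (2*(-1) - 3*(-6)) + (3*5 - 7*(-1)) + (7*(-5) - (-6)*5)
= 79
Area = |79|/2 = 39.5

39.5


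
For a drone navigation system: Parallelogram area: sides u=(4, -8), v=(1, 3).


|u x v| = |4*3 - (-8)*1|
= |12 - (-8)| = 20

20


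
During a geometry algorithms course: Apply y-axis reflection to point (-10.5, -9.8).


Reflection over y-axis: (x,y) -> (-x,y)
(-10.5, -9.8) -> (10.5, -9.8)

(10.5, -9.8)


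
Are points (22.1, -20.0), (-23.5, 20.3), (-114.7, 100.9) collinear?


Cross product: ((-23.5)-22.1)*(100.9-(-20)) - (20.3-(-20))*((-114.7)-22.1)
= 0

Yes, collinear


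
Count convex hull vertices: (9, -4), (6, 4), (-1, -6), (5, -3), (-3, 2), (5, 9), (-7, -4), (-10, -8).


Convex hull vertices (CCW): (-10, -8), (9, -4), (5, 9), (-3, 2)
Count = 4

4


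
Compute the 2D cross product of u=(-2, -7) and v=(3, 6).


u x v = u_x*v_y - u_y*v_x = (-2)*6 - (-7)*3
= (-12) - (-21) = 9

9


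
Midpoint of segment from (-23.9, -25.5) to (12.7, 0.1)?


M = (((-23.9)+12.7)/2, ((-25.5)+0.1)/2)
= (-5.6, -12.7)

(-5.6, -12.7)


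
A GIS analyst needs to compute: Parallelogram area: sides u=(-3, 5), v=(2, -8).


|u x v| = |(-3)*(-8) - 5*2|
= |24 - 10| = 14

14


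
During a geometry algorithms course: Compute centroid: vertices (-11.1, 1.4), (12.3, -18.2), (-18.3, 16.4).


Centroid = ((x_A+x_B+x_C)/3, (y_A+y_B+y_C)/3)
= (((-11.1)+12.3+(-18.3))/3, (1.4+(-18.2)+16.4)/3)
= (-5.7, -0.1333)

(-5.7, -0.1333)


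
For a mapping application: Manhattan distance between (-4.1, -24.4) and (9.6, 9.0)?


|(-4.1)-9.6| + |(-24.4)-9| = 13.7 + 33.4 = 47.1

47.1


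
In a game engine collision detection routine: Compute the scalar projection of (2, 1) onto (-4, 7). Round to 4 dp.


u.v = -1, |v| = sqrt(65) = 8.0623
Scalar projection = u.v / |v| = -1 / sqrt(65) = -0.124

-0.124


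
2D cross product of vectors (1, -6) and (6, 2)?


u x v = u_x*v_y - u_y*v_x = 1*2 - (-6)*6
= 2 - (-36) = 38

38


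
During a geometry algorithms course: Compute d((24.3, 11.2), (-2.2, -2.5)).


dx=-26.5, dy=-13.7
d^2 = (-26.5)^2 + (-13.7)^2 = 889.94
d = sqrt(889.94) = 29.8319

29.8319


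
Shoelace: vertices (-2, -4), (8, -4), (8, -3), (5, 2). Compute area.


Shoelace sum: ((-2)*(-4) - 8*(-4)) + (8*(-3) - 8*(-4)) + (8*2 - 5*(-3)) + (5*(-4) - (-2)*2)
= 63
Area = |63|/2 = 31.5

31.5


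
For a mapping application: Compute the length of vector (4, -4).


|u| = sqrt(4^2 + (-4)^2) = sqrt(32) = 5.6569

5.6569


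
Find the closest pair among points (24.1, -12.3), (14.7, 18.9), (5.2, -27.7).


d(P0,P1) = 32.5853, d(P0,P2) = 24.3797, d(P1,P2) = 47.5585
Closest: P0 and P2

Closest pair: (24.1, -12.3) and (5.2, -27.7), distance = 24.3797


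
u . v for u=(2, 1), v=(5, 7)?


u . v = u_x*v_x + u_y*v_y = 2*5 + 1*7
= 10 + 7 = 17

17


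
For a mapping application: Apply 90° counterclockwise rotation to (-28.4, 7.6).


90° CCW: (x,y) -> (-y, x)
(-28.4,7.6) -> (-7.6, -28.4)

(-7.6, -28.4)


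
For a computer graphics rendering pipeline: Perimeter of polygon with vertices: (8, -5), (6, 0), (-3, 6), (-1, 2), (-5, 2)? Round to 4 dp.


Sides: (8, -5)->(6, 0): sqrt(29) = 5.385165, (6, 0)->(-3, 6): sqrt(117) = 10.816654, (-3, 6)->(-1, 2): sqrt(20) = 4.472136, (-1, 2)->(-5, 2): sqrt(16) = 4, (-5, 2)->(8, -5): sqrt(218) = 14.764823
Sum = 39.438778
Perimeter = 39.4388

39.4388


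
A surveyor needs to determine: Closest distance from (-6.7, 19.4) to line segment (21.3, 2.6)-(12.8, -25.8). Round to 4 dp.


Project P onto AB: t = 0 (clamped to [0,1])
Closest point on segment: (21.3, 2.6)
Distance: 32.6533

32.6533


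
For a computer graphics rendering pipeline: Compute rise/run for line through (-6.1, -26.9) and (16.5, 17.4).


slope = (y2-y1)/(x2-x1) = (17.4-(-26.9))/(16.5-(-6.1)) = 44.3/22.6 = 1.9602

1.9602


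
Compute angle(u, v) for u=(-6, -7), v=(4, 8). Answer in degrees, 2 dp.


u.v = -80, |u| = sqrt(85) = 9.2195, |v| = sqrt(80) = 8.9443
cos(theta) = u.v/(|u||v|) = -80/sqrt(6800) = -0.970143
theta = acos(-0.970143) = 165.96 degrees

165.96 degrees


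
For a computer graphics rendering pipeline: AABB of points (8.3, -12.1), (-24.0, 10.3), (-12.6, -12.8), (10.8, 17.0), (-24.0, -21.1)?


x range: [-24, 10.8]
y range: [-21.1, 17]
Bounding box: (-24,-21.1) to (10.8,17)

(-24,-21.1) to (10.8,17)


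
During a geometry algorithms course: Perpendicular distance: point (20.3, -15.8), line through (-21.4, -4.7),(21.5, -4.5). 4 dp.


|cross product| = 484.53
|line direction| = sqrt(1840.45) = 42.9005
Distance = 484.53/sqrt(1840.45) = 11.2943

11.2943


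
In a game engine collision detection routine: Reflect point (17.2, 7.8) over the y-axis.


Reflection over y-axis: (x,y) -> (-x,y)
(17.2, 7.8) -> (-17.2, 7.8)

(-17.2, 7.8)


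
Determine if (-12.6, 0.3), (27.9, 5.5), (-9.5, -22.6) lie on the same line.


Cross product: (27.9-(-12.6))*((-22.6)-0.3) - (5.5-0.3)*((-9.5)-(-12.6))
= -943.57

No, not collinear


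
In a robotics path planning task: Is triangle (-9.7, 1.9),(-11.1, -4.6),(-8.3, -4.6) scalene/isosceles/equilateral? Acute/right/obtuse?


Side lengths squared: AB^2=44.21, BC^2=7.84, CA^2=44.21
Sorted: [7.84, 44.21, 44.21]
By sides: Isosceles, By angles: Acute

Isosceles, Acute


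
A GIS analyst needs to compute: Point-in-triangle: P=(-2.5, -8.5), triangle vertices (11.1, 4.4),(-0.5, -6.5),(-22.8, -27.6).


Cross products: AB x AP = 1.4, BC x BP = 2.4, CA x CP = -2.11
All same sign? no

No, outside


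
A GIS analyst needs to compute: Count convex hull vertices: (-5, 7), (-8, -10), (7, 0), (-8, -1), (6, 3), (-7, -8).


Convex hull vertices (CCW): (-8, -10), (7, 0), (6, 3), (-5, 7), (-8, -1)
Count = 5

5


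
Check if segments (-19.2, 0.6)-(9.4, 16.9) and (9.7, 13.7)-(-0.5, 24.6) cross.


Cross products: d1=448.63, d2=-29.37, d3=-96.41, d4=381.59
d1*d2 < 0 and d3*d4 < 0? yes

Yes, they intersect


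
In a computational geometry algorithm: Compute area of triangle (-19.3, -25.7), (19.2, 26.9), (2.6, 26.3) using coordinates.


Area = |x_A(y_B-y_C) + x_B(y_C-y_A) + x_C(y_A-y_B)|/2
= |(-11.58) + 998.4 + (-136.76)|/2
= 850.06/2 = 425.03

425.03


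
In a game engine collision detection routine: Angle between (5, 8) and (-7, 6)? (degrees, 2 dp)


u.v = 13, |u| = sqrt(89) = 9.434, |v| = sqrt(85) = 9.2195
cos(theta) = u.v/(|u||v|) = 13/sqrt(7565) = 0.149465
theta = acos(0.149465) = 81.4 degrees

81.4 degrees


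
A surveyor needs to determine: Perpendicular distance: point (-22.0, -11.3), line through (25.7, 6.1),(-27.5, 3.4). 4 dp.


|cross product| = 796.89
|line direction| = sqrt(2837.53) = 53.2685
Distance = 796.89/sqrt(2837.53) = 14.9599

14.9599


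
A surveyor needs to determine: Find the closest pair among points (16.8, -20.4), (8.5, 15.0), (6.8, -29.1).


d(P0,P1) = 36.36, d(P0,P2) = 13.2548, d(P1,P2) = 44.1328
Closest: P0 and P2

Closest pair: (16.8, -20.4) and (6.8, -29.1), distance = 13.2548


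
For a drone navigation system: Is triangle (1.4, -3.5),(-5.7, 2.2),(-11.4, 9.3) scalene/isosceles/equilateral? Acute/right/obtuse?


Side lengths squared: AB^2=82.9, BC^2=82.9, CA^2=327.68
Sorted: [82.9, 82.9, 327.68]
By sides: Isosceles, By angles: Obtuse

Isosceles, Obtuse


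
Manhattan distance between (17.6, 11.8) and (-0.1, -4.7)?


|17.6-(-0.1)| + |11.8-(-4.7)| = 17.7 + 16.5 = 34.2

34.2


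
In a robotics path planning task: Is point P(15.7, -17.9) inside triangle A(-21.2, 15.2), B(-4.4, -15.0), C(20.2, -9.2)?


Cross products: AB x AP = 558.3, BC x BP = -187.92, CA x CP = 469.98
All same sign? no

No, outside


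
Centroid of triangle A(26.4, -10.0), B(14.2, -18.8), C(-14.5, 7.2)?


Centroid = ((x_A+x_B+x_C)/3, (y_A+y_B+y_C)/3)
= ((26.4+14.2+(-14.5))/3, ((-10)+(-18.8)+7.2)/3)
= (8.7, -7.2)

(8.7, -7.2)


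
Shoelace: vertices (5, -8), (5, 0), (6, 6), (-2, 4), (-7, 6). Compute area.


Shoelace sum: (5*0 - 5*(-8)) + (5*6 - 6*0) + (6*4 - (-2)*6) + ((-2)*6 - (-7)*4) + ((-7)*(-8) - 5*6)
= 148
Area = |148|/2 = 74

74


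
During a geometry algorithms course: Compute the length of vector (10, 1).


|u| = sqrt(10^2 + 1^2) = sqrt(101) = 10.0499

10.0499


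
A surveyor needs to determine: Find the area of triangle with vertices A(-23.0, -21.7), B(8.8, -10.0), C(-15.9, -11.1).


Area = |x_A(y_B-y_C) + x_B(y_C-y_A) + x_C(y_A-y_B)|/2
= |(-25.3) + 93.28 + 186.03|/2
= 254.01/2 = 127.005

127.005


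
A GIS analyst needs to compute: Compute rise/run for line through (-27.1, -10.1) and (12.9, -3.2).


slope = (y2-y1)/(x2-x1) = ((-3.2)-(-10.1))/(12.9-(-27.1)) = 6.9/40 = 0.1725

0.1725


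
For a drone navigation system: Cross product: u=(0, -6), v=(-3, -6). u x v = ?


u x v = u_x*v_y - u_y*v_x = 0*(-6) - (-6)*(-3)
= 0 - 18 = -18

-18


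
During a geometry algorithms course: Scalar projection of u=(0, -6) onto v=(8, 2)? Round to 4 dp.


u.v = -12, |v| = sqrt(68) = 8.2462
Scalar projection = u.v / |v| = -12 / sqrt(68) = -1.4552

-1.4552


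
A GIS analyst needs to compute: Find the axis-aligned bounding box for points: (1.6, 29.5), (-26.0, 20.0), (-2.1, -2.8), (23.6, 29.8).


x range: [-26, 23.6]
y range: [-2.8, 29.8]
Bounding box: (-26,-2.8) to (23.6,29.8)

(-26,-2.8) to (23.6,29.8)


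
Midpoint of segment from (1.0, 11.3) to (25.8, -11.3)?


M = ((1+25.8)/2, (11.3+(-11.3))/2)
= (13.4, 0)

(13.4, 0)


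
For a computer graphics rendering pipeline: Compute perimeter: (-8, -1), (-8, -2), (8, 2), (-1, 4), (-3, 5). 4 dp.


Sides: (-8, -1)->(-8, -2): sqrt(1) = 1, (-8, -2)->(8, 2): sqrt(272) = 16.492423, (8, 2)->(-1, 4): sqrt(85) = 9.219544, (-1, 4)->(-3, 5): sqrt(5) = 2.236068, (-3, 5)->(-8, -1): sqrt(61) = 7.81025
Sum = 36.758285
Perimeter = 36.7583

36.7583


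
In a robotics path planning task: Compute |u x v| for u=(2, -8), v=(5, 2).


|u x v| = |2*2 - (-8)*5|
= |4 - (-40)| = 44

44


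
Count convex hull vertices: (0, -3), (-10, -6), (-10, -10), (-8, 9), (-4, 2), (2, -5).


Convex hull vertices (CCW): (-10, -10), (2, -5), (-8, 9), (-10, -6)
Count = 4

4


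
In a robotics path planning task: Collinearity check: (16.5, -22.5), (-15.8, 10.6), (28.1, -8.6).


Cross product: ((-15.8)-16.5)*((-8.6)-(-22.5)) - (10.6-(-22.5))*(28.1-16.5)
= -832.93

No, not collinear


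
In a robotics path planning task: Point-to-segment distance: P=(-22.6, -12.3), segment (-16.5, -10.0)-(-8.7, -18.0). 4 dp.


Project P onto AB: t = 0 (clamped to [0,1])
Closest point on segment: (-16.5, -10)
Distance: 6.5192

6.5192


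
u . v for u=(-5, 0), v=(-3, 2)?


u . v = u_x*v_x + u_y*v_y = (-5)*(-3) + 0*2
= 15 + 0 = 15

15


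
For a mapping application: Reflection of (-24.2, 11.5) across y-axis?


Reflection over y-axis: (x,y) -> (-x,y)
(-24.2, 11.5) -> (24.2, 11.5)

(24.2, 11.5)


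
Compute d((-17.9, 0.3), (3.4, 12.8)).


dx=21.3, dy=12.5
d^2 = 21.3^2 + 12.5^2 = 609.94
d = sqrt(609.94) = 24.697

24.697


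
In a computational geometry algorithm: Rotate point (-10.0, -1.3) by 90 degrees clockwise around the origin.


90° CW: (x,y) -> (y, -x)
(-10,-1.3) -> (-1.3, 10)

(-1.3, 10)


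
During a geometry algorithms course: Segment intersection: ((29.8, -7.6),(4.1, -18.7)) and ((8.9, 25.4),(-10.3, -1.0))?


Cross products: d1=1185.36, d2=720, d3=-1080.09, d4=-614.73
d1*d2 < 0 and d3*d4 < 0? no

No, they don't intersect


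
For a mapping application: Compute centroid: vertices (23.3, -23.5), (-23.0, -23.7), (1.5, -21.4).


Centroid = ((x_A+x_B+x_C)/3, (y_A+y_B+y_C)/3)
= ((23.3+(-23)+1.5)/3, ((-23.5)+(-23.7)+(-21.4))/3)
= (0.6, -22.8667)

(0.6, -22.8667)


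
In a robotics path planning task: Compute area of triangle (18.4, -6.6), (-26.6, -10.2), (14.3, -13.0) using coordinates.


Area = |x_A(y_B-y_C) + x_B(y_C-y_A) + x_C(y_A-y_B)|/2
= |51.52 + 170.24 + 51.48|/2
= 273.24/2 = 136.62

136.62


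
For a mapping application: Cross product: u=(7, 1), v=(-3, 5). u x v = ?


u x v = u_x*v_y - u_y*v_x = 7*5 - 1*(-3)
= 35 - (-3) = 38

38


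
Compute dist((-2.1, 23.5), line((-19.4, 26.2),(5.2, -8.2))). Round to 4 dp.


|cross product| = 528.7
|line direction| = sqrt(1788.52) = 42.2909
Distance = 528.7/sqrt(1788.52) = 12.5015

12.5015


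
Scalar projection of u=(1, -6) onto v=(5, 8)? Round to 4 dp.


u.v = -43, |v| = sqrt(89) = 9.434
Scalar projection = u.v / |v| = -43 / sqrt(89) = -4.558

-4.558


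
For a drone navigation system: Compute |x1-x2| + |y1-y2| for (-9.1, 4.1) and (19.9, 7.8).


|(-9.1)-19.9| + |4.1-7.8| = 29 + 3.7 = 32.7

32.7


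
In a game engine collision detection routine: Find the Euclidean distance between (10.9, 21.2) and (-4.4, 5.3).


dx=-15.3, dy=-15.9
d^2 = (-15.3)^2 + (-15.9)^2 = 486.9
d = sqrt(486.9) = 22.0658

22.0658


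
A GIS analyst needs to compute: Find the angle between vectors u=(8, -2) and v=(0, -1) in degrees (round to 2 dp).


u.v = 2, |u| = sqrt(68) = 8.2462, |v| = sqrt(1) = 1
cos(theta) = u.v/(|u||v|) = 2/sqrt(68) = 0.242536
theta = acos(0.242536) = 75.96 degrees

75.96 degrees


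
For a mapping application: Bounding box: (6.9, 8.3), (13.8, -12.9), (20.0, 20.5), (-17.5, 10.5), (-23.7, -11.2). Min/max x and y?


x range: [-23.7, 20]
y range: [-12.9, 20.5]
Bounding box: (-23.7,-12.9) to (20,20.5)

(-23.7,-12.9) to (20,20.5)


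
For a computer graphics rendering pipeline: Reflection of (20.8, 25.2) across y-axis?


Reflection over y-axis: (x,y) -> (-x,y)
(20.8, 25.2) -> (-20.8, 25.2)

(-20.8, 25.2)


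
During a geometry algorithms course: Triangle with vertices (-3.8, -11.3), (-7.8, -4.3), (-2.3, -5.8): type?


Side lengths squared: AB^2=65, BC^2=32.5, CA^2=32.5
Sorted: [32.5, 32.5, 65]
By sides: Isosceles, By angles: Right

Isosceles, Right


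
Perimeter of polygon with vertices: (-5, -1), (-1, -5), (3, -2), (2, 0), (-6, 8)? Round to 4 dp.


Sides: (-5, -1)->(-1, -5): sqrt(32) = 5.656854, (-1, -5)->(3, -2): sqrt(25) = 5, (3, -2)->(2, 0): sqrt(5) = 2.236068, (2, 0)->(-6, 8): sqrt(128) = 11.313708, (-6, 8)->(-5, -1): sqrt(82) = 9.055385
Sum = 33.262015
Perimeter = 33.262

33.262


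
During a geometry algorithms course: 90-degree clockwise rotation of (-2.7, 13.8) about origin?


90° CW: (x,y) -> (y, -x)
(-2.7,13.8) -> (13.8, 2.7)

(13.8, 2.7)


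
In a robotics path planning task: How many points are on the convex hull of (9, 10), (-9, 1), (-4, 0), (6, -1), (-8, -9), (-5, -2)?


Convex hull vertices (CCW): (-9, 1), (-8, -9), (6, -1), (9, 10)
Count = 4

4


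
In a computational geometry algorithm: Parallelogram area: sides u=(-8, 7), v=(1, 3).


|u x v| = |(-8)*3 - 7*1|
= |(-24) - 7| = 31

31


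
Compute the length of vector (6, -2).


|u| = sqrt(6^2 + (-2)^2) = sqrt(40) = 6.3246

6.3246


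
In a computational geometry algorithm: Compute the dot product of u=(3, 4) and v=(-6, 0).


u . v = u_x*v_x + u_y*v_y = 3*(-6) + 4*0
= (-18) + 0 = -18

-18


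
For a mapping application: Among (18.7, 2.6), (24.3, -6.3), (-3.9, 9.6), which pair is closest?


d(P0,P1) = 10.5152, d(P0,P2) = 23.6592, d(P1,P2) = 32.3736
Closest: P0 and P1

Closest pair: (18.7, 2.6) and (24.3, -6.3), distance = 10.5152


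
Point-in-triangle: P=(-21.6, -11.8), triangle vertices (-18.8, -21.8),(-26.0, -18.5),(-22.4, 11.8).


Cross products: AB x AP = -62.76, BC x BP = -109.2, CA x CP = -58.08
All same sign? yes

Yes, inside


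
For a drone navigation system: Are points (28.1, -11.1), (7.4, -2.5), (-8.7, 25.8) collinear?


Cross product: (7.4-28.1)*(25.8-(-11.1)) - ((-2.5)-(-11.1))*((-8.7)-28.1)
= -447.35

No, not collinear


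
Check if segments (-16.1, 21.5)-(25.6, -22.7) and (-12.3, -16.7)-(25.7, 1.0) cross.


Cross products: d1=1518.86, d2=-898.83, d3=-1424.98, d4=992.71
d1*d2 < 0 and d3*d4 < 0? yes

Yes, they intersect


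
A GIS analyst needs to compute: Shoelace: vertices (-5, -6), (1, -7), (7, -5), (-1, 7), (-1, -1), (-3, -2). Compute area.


Shoelace sum: ((-5)*(-7) - 1*(-6)) + (1*(-5) - 7*(-7)) + (7*7 - (-1)*(-5)) + ((-1)*(-1) - (-1)*7) + ((-1)*(-2) - (-3)*(-1)) + ((-3)*(-6) - (-5)*(-2))
= 144
Area = |144|/2 = 72

72


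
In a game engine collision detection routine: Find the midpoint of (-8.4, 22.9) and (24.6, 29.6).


M = (((-8.4)+24.6)/2, (22.9+29.6)/2)
= (8.1, 26.25)

(8.1, 26.25)


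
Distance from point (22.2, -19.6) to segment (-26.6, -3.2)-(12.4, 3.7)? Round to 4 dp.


Project P onto AB: t = 1 (clamped to [0,1])
Closest point on segment: (12.4, 3.7)
Distance: 25.2771

25.2771


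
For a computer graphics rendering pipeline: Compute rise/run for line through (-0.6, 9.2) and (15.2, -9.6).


slope = (y2-y1)/(x2-x1) = ((-9.6)-9.2)/(15.2-(-0.6)) = (-18.8)/15.8 = -1.1899

-1.1899


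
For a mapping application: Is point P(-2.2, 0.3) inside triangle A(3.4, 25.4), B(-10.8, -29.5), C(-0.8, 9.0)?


Cross products: AB x AP = 48.98, BC x BP = -33.1, CA x CP = -13.58
All same sign? no

No, outside


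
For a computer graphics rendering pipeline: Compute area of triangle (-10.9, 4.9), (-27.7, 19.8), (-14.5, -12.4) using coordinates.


Area = |x_A(y_B-y_C) + x_B(y_C-y_A) + x_C(y_A-y_B)|/2
= |(-350.98) + 479.21 + 216.05|/2
= 344.28/2 = 172.14

172.14


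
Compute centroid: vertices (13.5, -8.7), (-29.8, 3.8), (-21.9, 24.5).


Centroid = ((x_A+x_B+x_C)/3, (y_A+y_B+y_C)/3)
= ((13.5+(-29.8)+(-21.9))/3, ((-8.7)+3.8+24.5)/3)
= (-12.7333, 6.5333)

(-12.7333, 6.5333)


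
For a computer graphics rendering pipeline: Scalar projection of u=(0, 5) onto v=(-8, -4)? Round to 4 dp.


u.v = -20, |v| = sqrt(80) = 8.9443
Scalar projection = u.v / |v| = -20 / sqrt(80) = -2.2361

-2.2361


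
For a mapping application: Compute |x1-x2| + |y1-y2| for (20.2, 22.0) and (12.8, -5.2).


|20.2-12.8| + |22-(-5.2)| = 7.4 + 27.2 = 34.6

34.6


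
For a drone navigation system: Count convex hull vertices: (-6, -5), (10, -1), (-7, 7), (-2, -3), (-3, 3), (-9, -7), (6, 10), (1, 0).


Convex hull vertices (CCW): (-9, -7), (10, -1), (6, 10), (-7, 7)
Count = 4

4


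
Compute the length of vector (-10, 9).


|u| = sqrt((-10)^2 + 9^2) = sqrt(181) = 13.4536

13.4536


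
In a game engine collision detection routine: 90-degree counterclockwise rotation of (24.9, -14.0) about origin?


90° CCW: (x,y) -> (-y, x)
(24.9,-14) -> (14, 24.9)

(14, 24.9)


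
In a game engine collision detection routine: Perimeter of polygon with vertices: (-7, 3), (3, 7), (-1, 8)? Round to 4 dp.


Sides: (-7, 3)->(3, 7): sqrt(116) = 10.77033, (3, 7)->(-1, 8): sqrt(17) = 4.123106, (-1, 8)->(-7, 3): sqrt(61) = 7.81025
Sum = 22.703686
Perimeter = 22.7037

22.7037


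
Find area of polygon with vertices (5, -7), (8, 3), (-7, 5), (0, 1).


Shoelace sum: (5*3 - 8*(-7)) + (8*5 - (-7)*3) + ((-7)*1 - 0*5) + (0*(-7) - 5*1)
= 120
Area = |120|/2 = 60

60


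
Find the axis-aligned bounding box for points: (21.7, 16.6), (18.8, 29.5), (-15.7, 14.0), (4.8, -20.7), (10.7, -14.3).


x range: [-15.7, 21.7]
y range: [-20.7, 29.5]
Bounding box: (-15.7,-20.7) to (21.7,29.5)

(-15.7,-20.7) to (21.7,29.5)


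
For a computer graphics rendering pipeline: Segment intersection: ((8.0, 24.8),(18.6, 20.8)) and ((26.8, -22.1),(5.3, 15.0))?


Cross products: d1=-310.87, d2=-618.13, d3=-421.94, d4=-114.68
d1*d2 < 0 and d3*d4 < 0? no

No, they don't intersect


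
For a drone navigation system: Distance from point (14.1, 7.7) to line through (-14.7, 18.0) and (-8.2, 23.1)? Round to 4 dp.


|cross product| = 213.83
|line direction| = sqrt(68.26) = 8.262
Distance = 213.83/sqrt(68.26) = 25.8813

25.8813


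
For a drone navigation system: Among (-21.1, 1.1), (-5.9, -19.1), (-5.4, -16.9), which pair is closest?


d(P0,P1) = 25.28, d(P0,P2) = 23.8849, d(P1,P2) = 2.2561
Closest: P1 and P2

Closest pair: (-5.9, -19.1) and (-5.4, -16.9), distance = 2.2561


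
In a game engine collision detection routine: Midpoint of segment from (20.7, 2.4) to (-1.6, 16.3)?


M = ((20.7+(-1.6))/2, (2.4+16.3)/2)
= (9.55, 9.35)

(9.55, 9.35)


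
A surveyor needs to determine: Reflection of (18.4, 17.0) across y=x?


Reflection over y=x: (x,y) -> (y,x)
(18.4, 17) -> (17, 18.4)

(17, 18.4)


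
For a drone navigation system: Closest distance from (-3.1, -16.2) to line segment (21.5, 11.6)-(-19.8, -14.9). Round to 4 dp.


Project P onto AB: t = 0.7279 (clamped to [0,1])
Closest point on segment: (-8.5612, -7.6887)
Distance: 10.1127

10.1127


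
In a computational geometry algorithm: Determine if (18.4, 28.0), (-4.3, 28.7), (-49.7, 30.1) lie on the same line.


Cross product: ((-4.3)-18.4)*(30.1-28) - (28.7-28)*((-49.7)-18.4)
= 0

Yes, collinear


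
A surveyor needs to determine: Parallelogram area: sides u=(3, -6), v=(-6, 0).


|u x v| = |3*0 - (-6)*(-6)|
= |0 - 36| = 36

36


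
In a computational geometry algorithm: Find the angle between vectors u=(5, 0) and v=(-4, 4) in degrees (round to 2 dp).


u.v = -20, |u| = sqrt(25) = 5, |v| = sqrt(32) = 5.6569
cos(theta) = u.v/(|u||v|) = -20/sqrt(800) = -0.707107
theta = acos(-0.707107) = 135 degrees

135 degrees


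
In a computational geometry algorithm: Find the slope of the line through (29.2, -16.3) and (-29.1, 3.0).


slope = (y2-y1)/(x2-x1) = (3-(-16.3))/((-29.1)-29.2) = 19.3/(-58.3) = -0.331

-0.331


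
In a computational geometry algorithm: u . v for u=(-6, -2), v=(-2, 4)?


u . v = u_x*v_x + u_y*v_y = (-6)*(-2) + (-2)*4
= 12 + (-8) = 4

4


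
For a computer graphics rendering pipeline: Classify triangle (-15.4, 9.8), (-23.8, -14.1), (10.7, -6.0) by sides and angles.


Side lengths squared: AB^2=641.77, BC^2=1255.86, CA^2=930.85
Sorted: [641.77, 930.85, 1255.86]
By sides: Scalene, By angles: Acute

Scalene, Acute


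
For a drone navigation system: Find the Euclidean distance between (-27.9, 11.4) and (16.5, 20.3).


dx=44.4, dy=8.9
d^2 = 44.4^2 + 8.9^2 = 2050.57
d = sqrt(2050.57) = 45.2832

45.2832


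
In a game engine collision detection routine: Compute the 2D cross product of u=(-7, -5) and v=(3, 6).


u x v = u_x*v_y - u_y*v_x = (-7)*6 - (-5)*3
= (-42) - (-15) = -27

-27


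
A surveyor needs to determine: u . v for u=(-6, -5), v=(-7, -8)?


u . v = u_x*v_x + u_y*v_y = (-6)*(-7) + (-5)*(-8)
= 42 + 40 = 82

82


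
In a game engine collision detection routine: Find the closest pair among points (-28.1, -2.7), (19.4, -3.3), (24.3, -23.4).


d(P0,P1) = 47.5038, d(P0,P2) = 56.3405, d(P1,P2) = 20.6886
Closest: P1 and P2

Closest pair: (19.4, -3.3) and (24.3, -23.4), distance = 20.6886


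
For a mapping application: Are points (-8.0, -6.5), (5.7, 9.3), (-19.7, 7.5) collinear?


Cross product: (5.7-(-8))*(7.5-(-6.5)) - (9.3-(-6.5))*((-19.7)-(-8))
= 376.66

No, not collinear


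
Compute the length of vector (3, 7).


|u| = sqrt(3^2 + 7^2) = sqrt(58) = 7.6158

7.6158


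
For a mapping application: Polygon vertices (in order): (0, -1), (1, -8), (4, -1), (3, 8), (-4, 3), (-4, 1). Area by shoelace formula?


Shoelace sum: (0*(-8) - 1*(-1)) + (1*(-1) - 4*(-8)) + (4*8 - 3*(-1)) + (3*3 - (-4)*8) + ((-4)*1 - (-4)*3) + ((-4)*(-1) - 0*1)
= 120
Area = |120|/2 = 60

60


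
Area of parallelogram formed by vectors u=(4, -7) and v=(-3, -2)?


|u x v| = |4*(-2) - (-7)*(-3)|
= |(-8) - 21| = 29

29


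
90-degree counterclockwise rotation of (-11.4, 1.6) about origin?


90° CCW: (x,y) -> (-y, x)
(-11.4,1.6) -> (-1.6, -11.4)

(-1.6, -11.4)


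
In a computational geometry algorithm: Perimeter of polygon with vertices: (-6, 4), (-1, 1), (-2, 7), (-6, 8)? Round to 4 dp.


Sides: (-6, 4)->(-1, 1): sqrt(34) = 5.830952, (-1, 1)->(-2, 7): sqrt(37) = 6.082763, (-2, 7)->(-6, 8): sqrt(17) = 4.123106, (-6, 8)->(-6, 4): sqrt(16) = 4
Sum = 20.036821
Perimeter = 20.0368

20.0368


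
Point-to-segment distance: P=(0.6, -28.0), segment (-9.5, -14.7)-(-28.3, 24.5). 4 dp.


Project P onto AB: t = 0 (clamped to [0,1])
Closest point on segment: (-9.5, -14.7)
Distance: 16.7003

16.7003


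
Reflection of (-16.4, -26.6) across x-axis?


Reflection over x-axis: (x,y) -> (x,-y)
(-16.4, -26.6) -> (-16.4, 26.6)

(-16.4, 26.6)


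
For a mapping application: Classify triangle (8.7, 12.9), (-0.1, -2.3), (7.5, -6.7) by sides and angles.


Side lengths squared: AB^2=308.48, BC^2=77.12, CA^2=385.6
Sorted: [77.12, 308.48, 385.6]
By sides: Scalene, By angles: Right

Scalene, Right


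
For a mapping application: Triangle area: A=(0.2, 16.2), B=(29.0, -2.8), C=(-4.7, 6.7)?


Area = |x_A(y_B-y_C) + x_B(y_C-y_A) + x_C(y_A-y_B)|/2
= |(-1.9) + (-275.5) + (-89.3)|/2
= 366.7/2 = 183.35

183.35


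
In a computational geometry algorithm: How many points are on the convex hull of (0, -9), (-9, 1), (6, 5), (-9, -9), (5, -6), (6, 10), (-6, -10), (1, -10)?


Convex hull vertices (CCW): (-9, -9), (-6, -10), (1, -10), (5, -6), (6, 5), (6, 10), (-9, 1)
Count = 7

7


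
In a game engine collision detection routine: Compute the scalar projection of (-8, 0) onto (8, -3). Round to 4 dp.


u.v = -64, |v| = sqrt(73) = 8.544
Scalar projection = u.v / |v| = -64 / sqrt(73) = -7.4906

-7.4906


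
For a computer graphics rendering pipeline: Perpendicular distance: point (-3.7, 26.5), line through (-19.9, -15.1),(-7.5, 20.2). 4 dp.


|cross product| = 56.02
|line direction| = sqrt(1399.85) = 37.4146
Distance = 56.02/sqrt(1399.85) = 1.4973

1.4973


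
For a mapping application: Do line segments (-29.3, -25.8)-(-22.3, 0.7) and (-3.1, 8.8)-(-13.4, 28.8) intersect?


Cross products: d1=880.38, d2=467.43, d3=-452.1, d4=-39.15
d1*d2 < 0 and d3*d4 < 0? no

No, they don't intersect


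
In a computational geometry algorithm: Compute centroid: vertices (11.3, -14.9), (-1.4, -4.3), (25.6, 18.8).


Centroid = ((x_A+x_B+x_C)/3, (y_A+y_B+y_C)/3)
= ((11.3+(-1.4)+25.6)/3, ((-14.9)+(-4.3)+18.8)/3)
= (11.8333, -0.1333)

(11.8333, -0.1333)


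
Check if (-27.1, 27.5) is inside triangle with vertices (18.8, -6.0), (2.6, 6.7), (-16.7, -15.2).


Cross products: AB x AP = 40.23, BC x BP = -1051.87, CA x CP = 1611.53
All same sign? no

No, outside


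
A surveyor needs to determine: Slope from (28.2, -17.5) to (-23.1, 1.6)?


slope = (y2-y1)/(x2-x1) = (1.6-(-17.5))/((-23.1)-28.2) = 19.1/(-51.3) = -0.3723

-0.3723


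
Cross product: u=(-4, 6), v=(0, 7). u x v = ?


u x v = u_x*v_y - u_y*v_x = (-4)*7 - 6*0
= (-28) - 0 = -28

-28


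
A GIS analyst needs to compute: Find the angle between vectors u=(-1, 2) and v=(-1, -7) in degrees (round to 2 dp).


u.v = -13, |u| = sqrt(5) = 2.2361, |v| = sqrt(50) = 7.0711
cos(theta) = u.v/(|u||v|) = -13/sqrt(250) = -0.822192
theta = acos(-0.822192) = 145.3 degrees

145.3 degrees


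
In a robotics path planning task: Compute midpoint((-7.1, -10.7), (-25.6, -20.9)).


M = (((-7.1)+(-25.6))/2, ((-10.7)+(-20.9))/2)
= (-16.35, -15.8)

(-16.35, -15.8)


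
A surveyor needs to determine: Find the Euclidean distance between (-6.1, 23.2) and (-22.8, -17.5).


dx=-16.7, dy=-40.7
d^2 = (-16.7)^2 + (-40.7)^2 = 1935.38
d = sqrt(1935.38) = 43.993

43.993


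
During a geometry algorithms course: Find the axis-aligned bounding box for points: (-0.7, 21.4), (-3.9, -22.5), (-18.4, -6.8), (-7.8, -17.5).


x range: [-18.4, -0.7]
y range: [-22.5, 21.4]
Bounding box: (-18.4,-22.5) to (-0.7,21.4)

(-18.4,-22.5) to (-0.7,21.4)


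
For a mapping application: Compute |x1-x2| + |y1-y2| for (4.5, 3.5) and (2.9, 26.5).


|4.5-2.9| + |3.5-26.5| = 1.6 + 23 = 24.6

24.6


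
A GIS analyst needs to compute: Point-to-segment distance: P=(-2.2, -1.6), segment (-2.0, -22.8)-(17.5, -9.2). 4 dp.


Project P onto AB: t = 0.5032 (clamped to [0,1])
Closest point on segment: (7.8126, -15.9563)
Distance: 17.503

17.503


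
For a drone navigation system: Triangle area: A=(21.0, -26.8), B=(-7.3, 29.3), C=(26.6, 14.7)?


Area = |x_A(y_B-y_C) + x_B(y_C-y_A) + x_C(y_A-y_B)|/2
= |306.6 + (-302.95) + (-1492.26)|/2
= 1488.61/2 = 744.305

744.305


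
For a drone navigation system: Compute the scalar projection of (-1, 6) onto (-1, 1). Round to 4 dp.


u.v = 7, |v| = sqrt(2) = 1.4142
Scalar projection = u.v / |v| = 7 / sqrt(2) = 4.9497

4.9497


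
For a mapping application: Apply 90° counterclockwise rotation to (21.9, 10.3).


90° CCW: (x,y) -> (-y, x)
(21.9,10.3) -> (-10.3, 21.9)

(-10.3, 21.9)


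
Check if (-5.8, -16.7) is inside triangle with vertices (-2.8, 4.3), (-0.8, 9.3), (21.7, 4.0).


Cross products: AB x AP = -27, BC x BP = -611.5, CA x CP = 515.4
All same sign? no

No, outside


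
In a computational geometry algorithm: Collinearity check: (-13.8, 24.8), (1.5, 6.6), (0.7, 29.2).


Cross product: (1.5-(-13.8))*(29.2-24.8) - (6.6-24.8)*(0.7-(-13.8))
= 331.22

No, not collinear


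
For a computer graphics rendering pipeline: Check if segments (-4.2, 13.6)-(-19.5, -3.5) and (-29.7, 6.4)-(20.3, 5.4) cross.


Cross products: d1=385.5, d2=-484.8, d3=-325.89, d4=544.41
d1*d2 < 0 and d3*d4 < 0? yes

Yes, they intersect


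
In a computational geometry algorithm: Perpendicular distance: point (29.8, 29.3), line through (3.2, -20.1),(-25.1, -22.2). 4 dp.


|cross product| = 1342.16
|line direction| = sqrt(805.3) = 28.3778
Distance = 1342.16/sqrt(805.3) = 47.2961

47.2961


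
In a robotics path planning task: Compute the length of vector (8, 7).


|u| = sqrt(8^2 + 7^2) = sqrt(113) = 10.6301

10.6301


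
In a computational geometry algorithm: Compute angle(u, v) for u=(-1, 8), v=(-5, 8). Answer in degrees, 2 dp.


u.v = 69, |u| = sqrt(65) = 8.0623, |v| = sqrt(89) = 9.434
cos(theta) = u.v/(|u||v|) = 69/sqrt(5785) = 0.907188
theta = acos(0.907188) = 24.88 degrees

24.88 degrees


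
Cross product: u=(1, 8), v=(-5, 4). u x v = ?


u x v = u_x*v_y - u_y*v_x = 1*4 - 8*(-5)
= 4 - (-40) = 44

44


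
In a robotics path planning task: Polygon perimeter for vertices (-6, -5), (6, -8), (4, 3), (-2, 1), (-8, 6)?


Sides: (-6, -5)->(6, -8): sqrt(153) = 12.369317, (6, -8)->(4, 3): sqrt(125) = 11.18034, (4, 3)->(-2, 1): sqrt(40) = 6.324555, (-2, 1)->(-8, 6): sqrt(61) = 7.81025, (-8, 6)->(-6, -5): sqrt(125) = 11.18034
Sum = 48.864802
Perimeter = 48.8648

48.8648


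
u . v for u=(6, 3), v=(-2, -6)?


u . v = u_x*v_x + u_y*v_y = 6*(-2) + 3*(-6)
= (-12) + (-18) = -30

-30


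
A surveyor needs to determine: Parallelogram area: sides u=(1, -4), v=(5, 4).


|u x v| = |1*4 - (-4)*5|
= |4 - (-20)| = 24

24


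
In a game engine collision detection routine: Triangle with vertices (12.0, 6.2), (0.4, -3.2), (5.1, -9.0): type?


Side lengths squared: AB^2=222.92, BC^2=55.73, CA^2=278.65
Sorted: [55.73, 222.92, 278.65]
By sides: Scalene, By angles: Right

Scalene, Right


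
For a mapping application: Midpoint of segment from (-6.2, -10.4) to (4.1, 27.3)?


M = (((-6.2)+4.1)/2, ((-10.4)+27.3)/2)
= (-1.05, 8.45)

(-1.05, 8.45)


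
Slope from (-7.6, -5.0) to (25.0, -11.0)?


slope = (y2-y1)/(x2-x1) = ((-11)-(-5))/(25-(-7.6)) = (-6)/32.6 = -0.184

-0.184


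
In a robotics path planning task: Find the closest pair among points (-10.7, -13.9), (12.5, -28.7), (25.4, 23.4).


d(P0,P1) = 27.5187, d(P0,P2) = 51.9086, d(P1,P2) = 53.6733
Closest: P0 and P1

Closest pair: (-10.7, -13.9) and (12.5, -28.7), distance = 27.5187


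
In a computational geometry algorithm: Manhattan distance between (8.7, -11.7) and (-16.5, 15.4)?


|8.7-(-16.5)| + |(-11.7)-15.4| = 25.2 + 27.1 = 52.3

52.3


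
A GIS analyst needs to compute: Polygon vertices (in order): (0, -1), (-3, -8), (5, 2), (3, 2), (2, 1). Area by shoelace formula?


Shoelace sum: (0*(-8) - (-3)*(-1)) + ((-3)*2 - 5*(-8)) + (5*2 - 3*2) + (3*1 - 2*2) + (2*(-1) - 0*1)
= 32
Area = |32|/2 = 16

16


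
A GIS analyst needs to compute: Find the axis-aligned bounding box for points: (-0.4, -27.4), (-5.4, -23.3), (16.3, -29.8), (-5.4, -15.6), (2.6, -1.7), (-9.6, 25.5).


x range: [-9.6, 16.3]
y range: [-29.8, 25.5]
Bounding box: (-9.6,-29.8) to (16.3,25.5)

(-9.6,-29.8) to (16.3,25.5)


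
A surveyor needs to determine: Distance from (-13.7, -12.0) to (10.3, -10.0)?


dx=24, dy=2
d^2 = 24^2 + 2^2 = 580
d = sqrt(580) = 24.0832

24.0832


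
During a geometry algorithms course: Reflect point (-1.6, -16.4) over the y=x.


Reflection over y=x: (x,y) -> (y,x)
(-1.6, -16.4) -> (-16.4, -1.6)

(-16.4, -1.6)


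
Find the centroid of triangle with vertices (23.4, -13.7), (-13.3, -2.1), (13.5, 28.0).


Centroid = ((x_A+x_B+x_C)/3, (y_A+y_B+y_C)/3)
= ((23.4+(-13.3)+13.5)/3, ((-13.7)+(-2.1)+28)/3)
= (7.8667, 4.0667)

(7.8667, 4.0667)


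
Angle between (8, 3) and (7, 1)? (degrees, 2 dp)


u.v = 59, |u| = sqrt(73) = 8.544, |v| = sqrt(50) = 7.0711
cos(theta) = u.v/(|u||v|) = 59/sqrt(3650) = 0.976575
theta = acos(0.976575) = 12.43 degrees

12.43 degrees


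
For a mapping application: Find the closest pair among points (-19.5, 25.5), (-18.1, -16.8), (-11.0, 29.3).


d(P0,P1) = 42.3232, d(P0,P2) = 9.3107, d(P1,P2) = 46.6435
Closest: P0 and P2

Closest pair: (-19.5, 25.5) and (-11.0, 29.3), distance = 9.3107


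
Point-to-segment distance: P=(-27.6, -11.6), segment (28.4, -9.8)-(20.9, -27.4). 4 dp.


Project P onto AB: t = 1 (clamped to [0,1])
Closest point on segment: (20.9, -27.4)
Distance: 51.0087

51.0087


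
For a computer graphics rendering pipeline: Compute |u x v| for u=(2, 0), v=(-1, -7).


|u x v| = |2*(-7) - 0*(-1)|
= |(-14) - 0| = 14

14


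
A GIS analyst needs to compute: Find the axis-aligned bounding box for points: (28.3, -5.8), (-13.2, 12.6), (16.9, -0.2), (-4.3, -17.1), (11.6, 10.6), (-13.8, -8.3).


x range: [-13.8, 28.3]
y range: [-17.1, 12.6]
Bounding box: (-13.8,-17.1) to (28.3,12.6)

(-13.8,-17.1) to (28.3,12.6)


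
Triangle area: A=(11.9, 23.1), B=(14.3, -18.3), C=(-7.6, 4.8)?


Area = |x_A(y_B-y_C) + x_B(y_C-y_A) + x_C(y_A-y_B)|/2
= |(-274.89) + (-261.69) + (-314.64)|/2
= 851.22/2 = 425.61

425.61


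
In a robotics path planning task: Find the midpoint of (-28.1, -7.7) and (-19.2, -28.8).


M = (((-28.1)+(-19.2))/2, ((-7.7)+(-28.8))/2)
= (-23.65, -18.25)

(-23.65, -18.25)


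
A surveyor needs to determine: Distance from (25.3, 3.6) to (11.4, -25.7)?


dx=-13.9, dy=-29.3
d^2 = (-13.9)^2 + (-29.3)^2 = 1051.7
d = sqrt(1051.7) = 32.4299

32.4299


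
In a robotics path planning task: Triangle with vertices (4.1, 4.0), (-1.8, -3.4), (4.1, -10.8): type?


Side lengths squared: AB^2=89.57, BC^2=89.57, CA^2=219.04
Sorted: [89.57, 89.57, 219.04]
By sides: Isosceles, By angles: Obtuse

Isosceles, Obtuse


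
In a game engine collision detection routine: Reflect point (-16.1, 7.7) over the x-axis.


Reflection over x-axis: (x,y) -> (x,-y)
(-16.1, 7.7) -> (-16.1, -7.7)

(-16.1, -7.7)


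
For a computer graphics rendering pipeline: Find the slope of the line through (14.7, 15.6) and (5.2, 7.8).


slope = (y2-y1)/(x2-x1) = (7.8-15.6)/(5.2-14.7) = (-7.8)/(-9.5) = 0.8211

0.8211


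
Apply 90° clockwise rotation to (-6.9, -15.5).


90° CW: (x,y) -> (y, -x)
(-6.9,-15.5) -> (-15.5, 6.9)

(-15.5, 6.9)


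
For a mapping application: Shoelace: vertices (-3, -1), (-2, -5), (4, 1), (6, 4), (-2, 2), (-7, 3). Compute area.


Shoelace sum: ((-3)*(-5) - (-2)*(-1)) + ((-2)*1 - 4*(-5)) + (4*4 - 6*1) + (6*2 - (-2)*4) + ((-2)*3 - (-7)*2) + ((-7)*(-1) - (-3)*3)
= 85
Area = |85|/2 = 42.5

42.5


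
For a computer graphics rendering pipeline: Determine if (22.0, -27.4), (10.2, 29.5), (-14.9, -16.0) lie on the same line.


Cross product: (10.2-22)*((-16)-(-27.4)) - (29.5-(-27.4))*((-14.9)-22)
= 1965.09

No, not collinear


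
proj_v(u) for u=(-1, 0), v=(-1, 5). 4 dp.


u.v = 1, |v| = sqrt(26) = 5.099
Scalar projection = u.v / |v| = 1 / sqrt(26) = 0.1961

0.1961


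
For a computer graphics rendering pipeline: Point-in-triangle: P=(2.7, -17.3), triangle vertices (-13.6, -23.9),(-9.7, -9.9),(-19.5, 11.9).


Cross products: AB x AP = -202.46, BC x BP = -197.8, CA x CP = 622.48
All same sign? no

No, outside


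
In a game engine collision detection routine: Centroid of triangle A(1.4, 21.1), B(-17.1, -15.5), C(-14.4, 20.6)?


Centroid = ((x_A+x_B+x_C)/3, (y_A+y_B+y_C)/3)
= ((1.4+(-17.1)+(-14.4))/3, (21.1+(-15.5)+20.6)/3)
= (-10.0333, 8.7333)

(-10.0333, 8.7333)


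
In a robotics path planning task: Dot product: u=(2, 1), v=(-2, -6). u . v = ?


u . v = u_x*v_x + u_y*v_y = 2*(-2) + 1*(-6)
= (-4) + (-6) = -10

-10


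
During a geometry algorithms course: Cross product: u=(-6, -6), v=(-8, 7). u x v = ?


u x v = u_x*v_y - u_y*v_x = (-6)*7 - (-6)*(-8)
= (-42) - 48 = -90

-90


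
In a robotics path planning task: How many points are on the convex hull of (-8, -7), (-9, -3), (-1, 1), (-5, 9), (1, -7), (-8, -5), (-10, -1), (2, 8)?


Convex hull vertices (CCW): (-10, -1), (-8, -7), (1, -7), (2, 8), (-5, 9)
Count = 5

5


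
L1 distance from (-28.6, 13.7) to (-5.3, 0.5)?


|(-28.6)-(-5.3)| + |13.7-0.5| = 23.3 + 13.2 = 36.5

36.5


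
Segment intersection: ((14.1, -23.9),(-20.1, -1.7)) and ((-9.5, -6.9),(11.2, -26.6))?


Cross products: d1=113.02, d2=-101.18, d3=-57.48, d4=156.72
d1*d2 < 0 and d3*d4 < 0? yes

Yes, they intersect


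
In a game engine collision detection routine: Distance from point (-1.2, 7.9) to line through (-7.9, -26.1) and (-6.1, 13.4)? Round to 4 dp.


|cross product| = 203.45
|line direction| = sqrt(1563.49) = 39.541
Distance = 203.45/sqrt(1563.49) = 5.1453

5.1453


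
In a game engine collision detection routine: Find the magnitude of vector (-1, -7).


|u| = sqrt((-1)^2 + (-7)^2) = sqrt(50) = 7.0711

7.0711


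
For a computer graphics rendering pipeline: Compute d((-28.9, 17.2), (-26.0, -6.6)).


dx=2.9, dy=-23.8
d^2 = 2.9^2 + (-23.8)^2 = 574.85
d = sqrt(574.85) = 23.976

23.976


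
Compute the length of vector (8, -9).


|u| = sqrt(8^2 + (-9)^2) = sqrt(145) = 12.0416

12.0416


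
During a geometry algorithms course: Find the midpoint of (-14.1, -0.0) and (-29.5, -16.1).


M = (((-14.1)+(-29.5))/2, (0+(-16.1))/2)
= (-21.8, -8.05)

(-21.8, -8.05)


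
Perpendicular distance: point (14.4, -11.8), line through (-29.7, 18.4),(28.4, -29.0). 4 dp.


|cross product| = 335.72
|line direction| = sqrt(5622.37) = 74.9825
Distance = 335.72/sqrt(5622.37) = 4.4773

4.4773


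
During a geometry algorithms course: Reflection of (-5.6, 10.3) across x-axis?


Reflection over x-axis: (x,y) -> (x,-y)
(-5.6, 10.3) -> (-5.6, -10.3)

(-5.6, -10.3)


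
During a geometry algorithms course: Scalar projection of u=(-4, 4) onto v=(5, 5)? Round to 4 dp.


u.v = 0, |v| = sqrt(50) = 7.0711
Scalar projection = u.v / |v| = 0 / sqrt(50) = 0

0


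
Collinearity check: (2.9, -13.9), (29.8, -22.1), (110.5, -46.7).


Cross product: (29.8-2.9)*((-46.7)-(-13.9)) - ((-22.1)-(-13.9))*(110.5-2.9)
= 0

Yes, collinear


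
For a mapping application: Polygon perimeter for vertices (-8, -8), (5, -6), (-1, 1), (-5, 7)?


Sides: (-8, -8)->(5, -6): sqrt(173) = 13.152946, (5, -6)->(-1, 1): sqrt(85) = 9.219544, (-1, 1)->(-5, 7): sqrt(52) = 7.211103, (-5, 7)->(-8, -8): sqrt(234) = 15.297059
Sum = 44.880652
Perimeter = 44.8807

44.8807
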